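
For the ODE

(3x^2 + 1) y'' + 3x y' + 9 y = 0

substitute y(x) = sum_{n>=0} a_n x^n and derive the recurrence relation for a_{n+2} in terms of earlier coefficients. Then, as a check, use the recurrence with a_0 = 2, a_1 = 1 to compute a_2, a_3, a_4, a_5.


Substitute y = sum_n a_n x^n.
(1 + 3 x^2) y'' contributes (n+2)(n+1) a_{n+2} + 3 n(n-1) a_n at x^n.
3 x y'(x) contributes 3 n a_n at x^n.
9 y(x) contributes 9 a_n at x^n.
Matching x^n: (n+2)(n+1) a_{n+2} + (3 n(n-1) + 3 n + 9) a_n = 0.
Thus a_{n+2} = (-3 n(n-1) - 3 n - 9) / ((n+1)(n+2)) * a_n.

Check with a_0 = 2, a_1 = 1 (apply the recurrence for n = 0, 1, 2, 3): a_0 = 2, a_1 = 1, a_2 = -9, a_3 = -2, a_4 = 63/4, a_5 = 18/5.

a_(n+2) = (-3 n(n-1) - 3 n - 9) / ((n+1)(n+2)) * a_n; check: a_0 = 2, a_1 = 1, a_2 = -9, a_3 = -2, a_4 = 63/4, a_5 = 18/5


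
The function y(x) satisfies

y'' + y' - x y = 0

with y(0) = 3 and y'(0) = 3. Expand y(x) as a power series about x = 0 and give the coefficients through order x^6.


Ansatz: y(x) = sum_{n>=0} a_n x^n, so y'(x) = sum_{n>=1} n a_n x^(n-1) and y''(x) = sum_{n>=2} n(n-1) a_n x^(n-2).
Substitute into P(x) y'' + Q(x) y' + R(x) y = 0 with P(x) = 1, Q(x) = 1, R(x) = -x, and match powers of x.
Initial conditions: a_0 = 3, a_1 = 3.
Setting the coefficient of each power of x to zero and solving order by order (substituting the coefficients already found):
  x^0: 2 a_2 + a_1 = 0  ->  2 a_2 = -a_1 = -3  ->  a_2 = -3/2
  x^1: 6 a_3 + 2 a_2 - a_0 = 0  ->  6 a_3 = -2 a_2 + a_0 = 6  ->  a_3 = 1
  x^2: 12 a_4 + 3 a_3 - a_1 = 0  ->  12 a_4 = -3 a_3 + a_1 = 0  ->  a_4 = 0
  x^3: 20 a_5 + 4 a_4 - a_2 = 0  ->  20 a_5 = -4 a_4 + a_2 = -3/2  ->  a_5 = -3/40
  x^4: 30 a_6 + 5 a_5 - a_3 = 0  ->  30 a_6 = -5 a_5 + a_3 = 11/8  ->  a_6 = 11/240
Truncated series: y(x) = 3 + 3 x - (3/2) x^2 + x^3 - (3/40) x^5 + (11/240) x^6 + O(x^7).

a_0 = 3; a_1 = 3; a_2 = -3/2; a_3 = 1; a_4 = 0; a_5 = -3/40; a_6 = 11/240


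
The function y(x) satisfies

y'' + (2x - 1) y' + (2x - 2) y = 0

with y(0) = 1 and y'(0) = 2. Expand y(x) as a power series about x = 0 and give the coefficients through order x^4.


Ansatz: y(x) = sum_{n>=0} a_n x^n, so y'(x) = sum_{n>=1} n a_n x^(n-1) and y''(x) = sum_{n>=2} n(n-1) a_n x^(n-2).
Substitute into P(x) y'' + Q(x) y' + R(x) y = 0 with P(x) = 1, Q(x) = 2x - 1, R(x) = 2x - 2, and match powers of x.
Initial conditions: a_0 = 1, a_1 = 2.
Setting the coefficient of each power of x to zero and solving order by order (substituting the coefficients already found):
  x^0: 2 a_2 - a_1 - 2 a_0 = 0  ->  2 a_2 = a_1 + 2 a_0 = 4  ->  a_2 = 2
  x^1: 6 a_3 - 2 a_2 + 2 a_0 = 0  ->  6 a_3 = 2 a_2 - 2 a_0 = 2  ->  a_3 = 1/3
  x^2: 12 a_4 - 3 a_3 + 2 a_2 + 2 a_1 = 0  ->  12 a_4 = 3 a_3 - 2 a_2 - 2 a_1 = -7  ->  a_4 = -7/12
Truncated series: y(x) = 1 + 2 x + 2 x^2 + (1/3) x^3 - (7/12) x^4 + O(x^5).

a_0 = 1; a_1 = 2; a_2 = 2; a_3 = 1/3; a_4 = -7/12


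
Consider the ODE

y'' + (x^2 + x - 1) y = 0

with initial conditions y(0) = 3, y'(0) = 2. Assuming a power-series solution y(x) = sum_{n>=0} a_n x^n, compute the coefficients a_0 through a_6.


Ansatz: y(x) = sum_{n>=0} a_n x^n, so y'(x) = sum_{n>=1} n a_n x^(n-1) and y''(x) = sum_{n>=2} n(n-1) a_n x^(n-2).
Substitute into P(x) y'' + Q(x) y' + R(x) y = 0 with P(x) = 1, Q(x) = 0, R(x) = x^2 + x - 1, and match powers of x.
Initial conditions: a_0 = 3, a_1 = 2.
Setting the coefficient of each power of x to zero and solving order by order (substituting the coefficients already found):
  x^0: 2 a_2 - a_0 = 0  ->  2 a_2 = a_0 = 3  ->  a_2 = 3/2
  x^1: 6 a_3 - a_1 + a_0 = 0  ->  6 a_3 = a_1 - a_0 = -1  ->  a_3 = -1/6
  x^2: 12 a_4 - a_2 + a_1 + a_0 = 0  ->  12 a_4 = a_2 - a_1 - a_0 = -7/2  ->  a_4 = -7/24
  x^3: 20 a_5 - a_3 + a_2 + a_1 = 0  ->  20 a_5 = a_3 - a_2 - a_1 = -11/3  ->  a_5 = -11/60
  x^4: 30 a_6 - a_4 + a_3 + a_2 = 0  ->  30 a_6 = a_4 - a_3 - a_2 = -13/8  ->  a_6 = -13/240
Truncated series: y(x) = 3 + 2 x + (3/2) x^2 - (1/6) x^3 - (7/24) x^4 - (11/60) x^5 - (13/240) x^6 + O(x^7).

a_0 = 3; a_1 = 2; a_2 = 3/2; a_3 = -1/6; a_4 = -7/24; a_5 = -11/60; a_6 = -13/240


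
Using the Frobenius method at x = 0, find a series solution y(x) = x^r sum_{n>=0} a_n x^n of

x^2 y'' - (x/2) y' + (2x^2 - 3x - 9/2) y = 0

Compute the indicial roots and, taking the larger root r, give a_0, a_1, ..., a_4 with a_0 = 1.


Write in Frobenius form y'' + (p(x)/x) y' + (q(x)/x^2) y = 0:
  p(x) = -1/2,  q(x) = 2x^2 - 3x - 9/2.
Indicial equation: r(r-1) + (-1/2) r + (-9/2) = 0 -> roots r_1 = 3, r_2 = -3/2.
Take r = r_1 = 3. Let y(x) = x^r sum_{n>=0} a_n x^n with a_0 = 1.
Substitute y = x^r sum a_n x^n and match x^{r+n}. The recurrence is
  D(n) a_n - 3 a_{n-1} + 2 a_{n-2} = 0,  where D(n) = (r+n)(r+n-1) + (-1/2)(r+n) + (-9/2).
  a_n = [3 a_{n-1} - 2 a_{n-2}] / D(n).
Since the indicial polynomial factors as (r - r_1)(r - r_2), D(n) = (r_1 + n - r_1)(r_1 + n - r_2) = n(n + 9/2).
Evaluating step by step (a_0 = 1):
  n = 1: D(1) = 1(1 + 9/2) = 11/2; numerator = 3(1) = 3; a_1 = (3)/(11/2) = 6/11
  n = 2: D(2) = 2(2 + 9/2) = 13; numerator = 3(6/11) - 2(1) = -4/11; a_2 = (-4/11)/(13) = -4/143
  n = 3: D(3) = 3(3 + 9/2) = 45/2; numerator = 3(-4/143) - 2(6/11) = -168/143; a_3 = (-168/143)/(45/2) = -112/2145
  n = 4: D(4) = 4(4 + 9/2) = 34; numerator = 3(-112/2145) - 2(-4/143) = -72/715; a_4 = (-72/715)/(34) = -36/12155

r = 3; a_0 = 1; a_1 = 6/11; a_2 = -4/143; a_3 = -112/2145; a_4 = -36/12155


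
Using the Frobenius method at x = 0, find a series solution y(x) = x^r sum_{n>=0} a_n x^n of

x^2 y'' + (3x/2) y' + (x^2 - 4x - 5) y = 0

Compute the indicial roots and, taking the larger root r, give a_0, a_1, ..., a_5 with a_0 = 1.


Write in Frobenius form y'' + (p(x)/x) y' + (q(x)/x^2) y = 0:
  p(x) = 3/2,  q(x) = x^2 - 4x - 5.
Indicial equation: r(r-1) + (3/2) r + (-5) = 0 -> roots r_1 = 2, r_2 = -5/2.
Take r = r_1 = 2. Let y(x) = x^r sum_{n>=0} a_n x^n with a_0 = 1.
Substitute y = x^r sum a_n x^n and match x^{r+n}. The recurrence is
  D(n) a_n - 4 a_{n-1} + 1 a_{n-2} = 0,  where D(n) = (r+n)(r+n-1) + (3/2)(r+n) + (-5).
  a_n = [4 a_{n-1} - 1 a_{n-2}] / D(n).
Since the indicial polynomial factors as (r - r_1)(r - r_2), D(n) = (r_1 + n - r_1)(r_1 + n - r_2) = n(n + 9/2).
Evaluating step by step (a_0 = 1):
  n = 1: D(1) = 1(1 + 9/2) = 11/2; numerator = 4(1) = 4; a_1 = (4)/(11/2) = 8/11
  n = 2: D(2) = 2(2 + 9/2) = 13; numerator = 4(8/11) - 1(1) = 21/11; a_2 = (21/11)/(13) = 21/143
  n = 3: D(3) = 3(3 + 9/2) = 45/2; numerator = 4(21/143) - 1(8/11) = -20/143; a_3 = (-20/143)/(45/2) = -8/1287
  n = 4: D(4) = 4(4 + 9/2) = 34; numerator = 4(-8/1287) - 1(21/143) = -17/99; a_4 = (-17/99)/(34) = -1/198
  n = 5: D(5) = 5(5 + 9/2) = 95/2; numerator = 4(-1/198) - 1(-8/1287) = -2/143; a_5 = (-2/143)/(95/2) = -4/13585

r = 2; a_0 = 1; a_1 = 8/11; a_2 = 21/143; a_3 = -8/1287; a_4 = -1/198; a_5 = -4/13585


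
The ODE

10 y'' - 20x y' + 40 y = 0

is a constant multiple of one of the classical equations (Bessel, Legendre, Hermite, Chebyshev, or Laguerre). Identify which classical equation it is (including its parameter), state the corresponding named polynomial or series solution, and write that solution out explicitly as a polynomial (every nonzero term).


All three coefficients share the factor 10; dividing through by 10 gives  y'' - 2x y' + 4 y = 0.
This matches the Hermite equation y'' - 2x y' + 2n y = 0 with 2n = 4, so n = 2; the polynomial solution is H_2(x).
With y = sum_k a_k x^k, matching x^k gives (k+2)(k+1) a_{k+2} = 2(k - n) a_k = 2(k - 2) a_k. The right side vanishes at k = 2, so the series with the parity of 2 terminates at degree 2.
Standard normalization: leading coefficient of H_n is 2^n, so a_2 = 2^2 = 4. Work downward with a_k = (k+1)(k+2) a_{k+2} / (2(k - n)):
  a_0 = (1)(2)(4) / (2(0 - 2)) = 8/(-4) = -2
Hence H_2(x) = 4 x^2 - 2.

H_2(x); series = 4 x^2 - 2


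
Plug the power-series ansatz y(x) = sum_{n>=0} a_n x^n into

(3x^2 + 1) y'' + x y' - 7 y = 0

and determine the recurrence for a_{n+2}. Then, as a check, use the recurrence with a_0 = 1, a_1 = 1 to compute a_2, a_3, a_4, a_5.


Substitute y = sum_n a_n x^n.
(1 + 3 x^2) y'' contributes (n+2)(n+1) a_{n+2} + 3 n(n-1) a_n at x^n.
x y'(x) contributes n a_n at x^n.
-7 y(x) contributes -7 a_n at x^n.
Matching x^n: (n+2)(n+1) a_{n+2} + (3 n(n-1) + n - 7) a_n = 0.
Thus a_{n+2} = (-3 n(n-1) - n + 7) / ((n+1)(n+2)) * a_n.

Check with a_0 = 1, a_1 = 1 (apply the recurrence for n = 0, 1, 2, 3): a_0 = 1, a_1 = 1, a_2 = 7/2, a_3 = 1, a_4 = -7/24, a_5 = -7/10.

a_(n+2) = (-3 n(n-1) - n + 7) / ((n+1)(n+2)) * a_n; check: a_0 = 1, a_1 = 1, a_2 = 7/2, a_3 = 1, a_4 = -7/24, a_5 = -7/10


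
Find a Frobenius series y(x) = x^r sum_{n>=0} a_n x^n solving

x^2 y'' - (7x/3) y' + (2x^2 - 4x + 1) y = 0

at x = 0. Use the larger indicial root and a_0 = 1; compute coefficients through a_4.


Write in Frobenius form y'' + (p(x)/x) y' + (q(x)/x^2) y = 0:
  p(x) = -7/3,  q(x) = 2x^2 - 4x + 1.
Indicial equation: r(r-1) + (-7/3) r + (1) = 0 -> roots r_1 = 3, r_2 = 1/3.
Take r = r_1 = 3. Let y(x) = x^r sum_{n>=0} a_n x^n with a_0 = 1.
Substitute y = x^r sum a_n x^n and match x^{r+n}. The recurrence is
  D(n) a_n - 4 a_{n-1} + 2 a_{n-2} = 0,  where D(n) = (r+n)(r+n-1) + (-7/3)(r+n) + (1).
  a_n = [4 a_{n-1} - 2 a_{n-2}] / D(n).
Since the indicial polynomial factors as (r - r_1)(r - r_2), D(n) = (r_1 + n - r_1)(r_1 + n - r_2) = n(n + 8/3).
Evaluating step by step (a_0 = 1):
  n = 1: D(1) = 1(1 + 8/3) = 11/3; numerator = 4(1) = 4; a_1 = (4)/(11/3) = 12/11
  n = 2: D(2) = 2(2 + 8/3) = 28/3; numerator = 4(12/11) - 2(1) = 26/11; a_2 = (26/11)/(28/3) = 39/154
  n = 3: D(3) = 3(3 + 8/3) = 17; numerator = 4(39/154) - 2(12/11) = -90/77; a_3 = (-90/77)/(17) = -90/1309
  n = 4: D(4) = 4(4 + 8/3) = 80/3; numerator = 4(-90/1309) - 2(39/154) = -93/119; a_4 = (-93/119)/(80/3) = -279/9520

r = 3; a_0 = 1; a_1 = 12/11; a_2 = 39/154; a_3 = -90/1309; a_4 = -279/9520


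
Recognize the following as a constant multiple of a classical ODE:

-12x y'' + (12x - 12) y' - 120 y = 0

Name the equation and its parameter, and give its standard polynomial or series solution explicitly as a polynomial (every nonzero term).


All three coefficients share the factor -12; dividing through by -12 gives  x y'' + (1 - x) y' + 10 y = 0.
This matches the Laguerre equation x y'' + (1 - x) y' + n y = 0 with n = 10; the polynomial solution is L_10(x).
With y = sum_k a_k x^k, matching x^k gives (k+1)k a_{k+1} + (k+1) a_{k+1} - k a_k + n a_k = 0, i.e. (k+1)^2 a_{k+1} = (k - n) a_k = (k - 10) a_k. The right side vanishes at k = 10, so the series terminates at degree 10.
Standard normalization L_n(0) = 1 gives a_0 = 1. Work upward with a_{k+1} = (k - 10) a_k / (k+1)^2:
  a_1 = (0 - 10)(1) / 1^2 = -10/1 = -10
  a_2 = (1 - 10)(-10) / 2^2 = 90/4 = 45/2
  a_3 = (2 - 10)(45/2) / 3^2 = -180/9 = -20
  a_4 = (3 - 10)(-20) / 4^2 = 140/16 = 35/4
  a_5 = (4 - 10)(35/4) / 5^2 = (-105/2)/25 = -21/10
  a_6 = (5 - 10)(-21/10) / 6^2 = (21/2)/36 = 7/24
  a_7 = (6 - 10)(7/24) / 7^2 = (-7/6)/49 = -1/42
  a_8 = (7 - 10)(-1/42) / 8^2 = (1/14)/64 = 1/896
  a_9 = (8 - 10)(1/896) / 9^2 = (-1/448)/81 = -1/36288
  a_10 = (9 - 10)(-1/36288) / 10^2 = (1/36288)/100 = 1/3628800
Hence L_10(x) = x^10/3628800 - x^9/36288 + x^8/896 - x^7/42 + 7 x^6/24 - 21 x^5/10 + 35 x^4/4 - 20 x^3 + 45 x^2/2 - 10 x + 1.

L_10(x); series = x^10/3628800 - x^9/36288 + x^8/896 - x^7/42 + 7 x^6/24 - 21 x^5/10 + 35 x^4/4 - 20 x^3 + 45 x^2/2 - 10 x + 1


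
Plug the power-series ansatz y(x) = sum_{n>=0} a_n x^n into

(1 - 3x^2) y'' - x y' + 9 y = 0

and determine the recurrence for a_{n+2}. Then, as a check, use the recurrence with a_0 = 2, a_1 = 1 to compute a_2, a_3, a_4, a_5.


Substitute y = sum_n a_n x^n.
(1 - 3 x^2) y'' contributes (n+2)(n+1) a_{n+2} - 3 n(n-1) a_n at x^n.
-x y'(x) contributes -n a_n at x^n.
9 y(x) contributes 9 a_n at x^n.
Matching x^n: (n+2)(n+1) a_{n+2} + (-3 n(n-1) - n + 9) a_n = 0.
Thus a_{n+2} = (3 n(n-1) + n - 9) / ((n+1)(n+2)) * a_n.

Check with a_0 = 2, a_1 = 1 (apply the recurrence for n = 0, 1, 2, 3): a_0 = 2, a_1 = 1, a_2 = -9, a_3 = -4/3, a_4 = 3/4, a_5 = -4/5.

a_(n+2) = (3 n(n-1) + n - 9) / ((n+1)(n+2)) * a_n; check: a_0 = 2, a_1 = 1, a_2 = -9, a_3 = -4/3, a_4 = 3/4, a_5 = -4/5


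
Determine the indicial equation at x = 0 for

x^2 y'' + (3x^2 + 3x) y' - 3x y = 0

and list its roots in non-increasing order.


Divide by x^2 to reach normal form y'' + P_1(x) y' + P_2(x) y = 0 with P_1(x) = 3 + 3/x and P_2(x) = -3/x.
x = 0 is a singular point because the y'-coefficient 3 + 3/x has a pole at x = 0 and the y-coefficient -3/x has a pole at x = 0.
It is a regular singular point because x P_1(x) = p(x) = 3x + 3 and x^2 P_2(x) = q(x) = -3x are polynomials, hence analytic at x = 0.
p(0) = 3,  q(0) = 0.
Indicial equation: r(r-1) + p(0) r + q(0) = 0, i.e. r^2 + (p(0) - 1) r + q(0) = 0, i.e. r^2 + 2 r = 0.
Discriminant: (2)^2 - 4(0) = 4, so r = (-2 ± 2)/2.
Solving: r_1 = 0, r_2 = -2.

indicial: r^2 + 2 r = 0; roots r_1 = 0, r_2 = -2


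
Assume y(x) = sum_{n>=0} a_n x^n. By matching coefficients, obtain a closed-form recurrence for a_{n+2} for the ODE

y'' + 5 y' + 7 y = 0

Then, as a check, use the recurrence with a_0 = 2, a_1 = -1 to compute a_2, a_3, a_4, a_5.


Substitute y = sum_n a_n x^n.
y''(x) has coefficient (n+2)(n+1) a_{n+2} at x^n;
5 y'(x) has coefficient 5 (n+1) a_{n+1} at x^n;
7 y(x) has coefficient 7 a_n at x^n.
Matching x^n: (n+2)(n+1) a_{n+2} + 5 (n+1) a_{n+1} + 7 a_n = 0.
Thus a_{n+2} = [-5 (n+1) a_{n+1} - 7 a_n] / ((n+1)(n+2)).

Check with a_0 = 2, a_1 = -1 (apply the recurrence for n = 0, 1, 2, 3): a_0 = 2, a_1 = -1, a_2 = -9/2, a_3 = 26/3, a_4 = -197/24, a_5 = 207/40.

a_(n+2) = [-5 (n+1) a_(n+1) - 7 a_n] / ((n+1)(n+2)); check: a_0 = 2, a_1 = -1, a_2 = -9/2, a_3 = 26/3, a_4 = -197/24, a_5 = 207/40


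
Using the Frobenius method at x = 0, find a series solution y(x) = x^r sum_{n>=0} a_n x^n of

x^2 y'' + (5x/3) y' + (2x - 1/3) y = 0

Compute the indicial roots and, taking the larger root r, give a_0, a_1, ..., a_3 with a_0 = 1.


Write in Frobenius form y'' + (p(x)/x) y' + (q(x)/x^2) y = 0:
  p(x) = 5/3,  q(x) = 2x - 1/3.
Indicial equation: r(r-1) + (5/3) r + (-1/3) = 0 -> roots r_1 = 1/3, r_2 = -1.
Take r = r_1 = 1/3. Let y(x) = x^r sum_{n>=0} a_n x^n with a_0 = 1.
Substitute y = x^r sum a_n x^n and match x^{r+n}. The recurrence is
  D(n) a_n + 2 a_{n-1} = 0,  where D(n) = (r+n)(r+n-1) + (5/3)(r+n) + (-1/3).
  a_n = -2 / D(n) * a_{n-1}.
Since the indicial polynomial factors as (r - r_1)(r - r_2), D(n) = (r_1 + n - r_1)(r_1 + n - r_2) = n(n + 4/3).
Evaluating step by step (a_0 = 1):
  n = 1: D(1) = 1(1 + 4/3) = 7/3; numerator = -2(1) = -2; a_1 = (-2)/(7/3) = -6/7
  n = 2: D(2) = 2(2 + 4/3) = 20/3; numerator = -2(-6/7) = 12/7; a_2 = (12/7)/(20/3) = 9/35
  n = 3: D(3) = 3(3 + 4/3) = 13; numerator = -2(9/35) = -18/35; a_3 = (-18/35)/(13) = -18/455

r = 1/3; a_0 = 1; a_1 = -6/7; a_2 = 9/35; a_3 = -18/455


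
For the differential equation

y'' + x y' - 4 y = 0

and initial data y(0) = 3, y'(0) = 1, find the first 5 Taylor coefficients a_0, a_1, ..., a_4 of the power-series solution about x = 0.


Ansatz: y(x) = sum_{n>=0} a_n x^n, so y'(x) = sum_{n>=1} n a_n x^(n-1) and y''(x) = sum_{n>=2} n(n-1) a_n x^(n-2).
Substitute into P(x) y'' + Q(x) y' + R(x) y = 0 with P(x) = 1, Q(x) = x, R(x) = -4, and match powers of x.
Initial conditions: a_0 = 3, a_1 = 1.
Setting the coefficient of each power of x to zero and solving order by order (substituting the coefficients already found):
  x^0: 2 a_2 - 4 a_0 = 0  ->  2 a_2 = 4 a_0 = 12  ->  a_2 = 6
  x^1: 6 a_3 - 3 a_1 = 0  ->  6 a_3 = 3 a_1 = 3  ->  a_3 = 1/2
  x^2: 12 a_4 - 2 a_2 = 0  ->  12 a_4 = 2 a_2 = 12  ->  a_4 = 1
Truncated series: y(x) = 3 + x + 6 x^2 + (1/2) x^3 + x^4 + O(x^5).

a_0 = 3; a_1 = 1; a_2 = 6; a_3 = 1/2; a_4 = 1


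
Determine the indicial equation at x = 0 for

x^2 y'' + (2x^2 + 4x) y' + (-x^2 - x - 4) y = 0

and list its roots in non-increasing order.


Divide by x^2 to reach normal form y'' + P_1(x) y' + P_2(x) y = 0 with P_1(x) = 2 + 4/x and P_2(x) = -1 - 1/x - 4/x^2.
x = 0 is a singular point because the y'-coefficient 2 + 4/x has a pole at x = 0 and the y-coefficient -1 - 1/x - 4/x^2 has a pole at x = 0.
It is a regular singular point because x P_1(x) = p(x) = 2x + 4 and x^2 P_2(x) = q(x) = -x^2 - x - 4 are polynomials, hence analytic at x = 0.
p(0) = 4,  q(0) = -4.
Indicial equation: r(r-1) + p(0) r + q(0) = 0, i.e. r^2 + (p(0) - 1) r + q(0) = 0, i.e. r^2 + 3 r - 4 = 0.
Discriminant: (3)^2 - 4(-4) = 25, so r = (-3 ± 5)/2.
Solving: r_1 = 1, r_2 = -4.

indicial: r^2 + 3 r - 4 = 0; roots r_1 = 1, r_2 = -4


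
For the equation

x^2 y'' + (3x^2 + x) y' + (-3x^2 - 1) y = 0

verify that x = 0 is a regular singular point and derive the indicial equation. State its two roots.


Divide by x^2 to reach normal form y'' + P_1(x) y' + P_2(x) y = 0 with P_1(x) = 3 + 1/x and P_2(x) = -3 - 1/x^2.
x = 0 is a singular point because the y'-coefficient 3 + 1/x has a pole at x = 0 and the y-coefficient -3 - 1/x^2 has a pole at x = 0.
It is a regular singular point because x P_1(x) = p(x) = 3x + 1 and x^2 P_2(x) = q(x) = -3x^2 - 1 are polynomials, hence analytic at x = 0.
p(0) = 1,  q(0) = -1.
Indicial equation: r(r-1) + p(0) r + q(0) = 0, i.e. r^2 + (p(0) - 1) r + q(0) = 0, i.e. r^2 - 1 = 0.
Discriminant: (0)^2 - 4(-1) = 4, so r = (0 ± 2)/2.
Solving: r_1 = 1, r_2 = -1.

indicial: r^2 - 1 = 0; roots r_1 = 1, r_2 = -1


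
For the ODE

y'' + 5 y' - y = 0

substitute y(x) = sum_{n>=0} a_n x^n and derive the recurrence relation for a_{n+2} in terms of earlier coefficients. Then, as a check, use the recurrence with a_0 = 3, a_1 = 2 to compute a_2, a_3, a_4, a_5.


Substitute y = sum_n a_n x^n.
y''(x) has coefficient (n+2)(n+1) a_{n+2} at x^n;
5 y'(x) has coefficient 5 (n+1) a_{n+1} at x^n;
-y(x) has coefficient -1 a_n at x^n.
Matching x^n: (n+2)(n+1) a_{n+2} + 5 (n+1) a_{n+1} - 1 a_n = 0.
Thus a_{n+2} = [-5 (n+1) a_{n+1} + 1 a_n] / ((n+1)(n+2)).

Check with a_0 = 3, a_1 = 2 (apply the recurrence for n = 0, 1, 2, 3): a_0 = 3, a_1 = 2, a_2 = -7/2, a_3 = 37/6, a_4 = -8, a_5 = 997/120.

a_(n+2) = [-5 (n+1) a_(n+1) + 1 a_n] / ((n+1)(n+2)); check: a_0 = 3, a_1 = 2, a_2 = -7/2, a_3 = 37/6, a_4 = -8, a_5 = 997/120


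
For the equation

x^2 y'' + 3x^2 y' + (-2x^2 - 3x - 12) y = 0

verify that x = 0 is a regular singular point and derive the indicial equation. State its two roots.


Divide by x^2 to reach normal form y'' + P_1(x) y' + P_2(x) y = 0 with P_1(x) = 3 and P_2(x) = -2 - 3/x - 12/x^2.
x = 0 is a singular point because the y-coefficient -2 - 3/x - 12/x^2 has a pole at x = 0.
It is a regular singular point because x P_1(x) = p(x) = 3x and x^2 P_2(x) = q(x) = -2x^2 - 3x - 12 are polynomials, hence analytic at x = 0.
p(0) = 0,  q(0) = -12.
Indicial equation: r(r-1) + p(0) r + q(0) = 0, i.e. r^2 + (p(0) - 1) r + q(0) = 0, i.e. r^2 - 1 r - 12 = 0.
Discriminant: (-1)^2 - 4(-12) = 49, so r = (1 ± 7)/2.
Solving: r_1 = 4, r_2 = -3.

indicial: r^2 - 1 r - 12 = 0; roots r_1 = 4, r_2 = -3


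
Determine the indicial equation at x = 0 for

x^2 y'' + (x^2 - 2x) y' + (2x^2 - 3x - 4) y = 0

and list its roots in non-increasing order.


Divide by x^2 to reach normal form y'' + P_1(x) y' + P_2(x) y = 0 with P_1(x) = 1 - 2/x and P_2(x) = 2 - 3/x - 4/x^2.
x = 0 is a singular point because the y'-coefficient 1 - 2/x has a pole at x = 0 and the y-coefficient 2 - 3/x - 4/x^2 has a pole at x = 0.
It is a regular singular point because x P_1(x) = p(x) = x - 2 and x^2 P_2(x) = q(x) = 2x^2 - 3x - 4 are polynomials, hence analytic at x = 0.
p(0) = -2,  q(0) = -4.
Indicial equation: r(r-1) + p(0) r + q(0) = 0, i.e. r^2 + (p(0) - 1) r + q(0) = 0, i.e. r^2 - 3 r - 4 = 0.
Discriminant: (-3)^2 - 4(-4) = 25, so r = (3 ± 5)/2.
Solving: r_1 = 4, r_2 = -1.

indicial: r^2 - 3 r - 4 = 0; roots r_1 = 4, r_2 = -1


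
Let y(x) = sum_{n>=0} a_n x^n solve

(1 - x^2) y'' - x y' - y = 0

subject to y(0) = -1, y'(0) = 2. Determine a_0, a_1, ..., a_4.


Ansatz: y(x) = sum_{n>=0} a_n x^n, so y'(x) = sum_{n>=1} n a_n x^(n-1) and y''(x) = sum_{n>=2} n(n-1) a_n x^(n-2).
Substitute into P(x) y'' + Q(x) y' + R(x) y = 0 with P(x) = 1 - x^2, Q(x) = -x, R(x) = -1, and match powers of x.
Initial conditions: a_0 = -1, a_1 = 2.
Setting the coefficient of each power of x to zero and solving order by order (substituting the coefficients already found):
  x^0: 2 a_2 - a_0 = 0  ->  2 a_2 = a_0 = -1  ->  a_2 = -1/2
  x^1: 6 a_3 - 2 a_1 = 0  ->  6 a_3 = 2 a_1 = 4  ->  a_3 = 2/3
  x^2: 12 a_4 - 5 a_2 = 0  ->  12 a_4 = 5 a_2 = -5/2  ->  a_4 = -5/24
Truncated series: y(x) = -1 + 2 x - (1/2) x^2 + (2/3) x^3 - (5/24) x^4 + O(x^5).

a_0 = -1; a_1 = 2; a_2 = -1/2; a_3 = 2/3; a_4 = -5/24


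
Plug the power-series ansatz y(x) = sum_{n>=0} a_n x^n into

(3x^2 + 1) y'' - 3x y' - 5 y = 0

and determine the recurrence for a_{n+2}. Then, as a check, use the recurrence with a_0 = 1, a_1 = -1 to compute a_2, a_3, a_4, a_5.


Substitute y = sum_n a_n x^n.
(1 + 3 x^2) y'' contributes (n+2)(n+1) a_{n+2} + 3 n(n-1) a_n at x^n.
-3 x y'(x) contributes -3 n a_n at x^n.
-5 y(x) contributes -5 a_n at x^n.
Matching x^n: (n+2)(n+1) a_{n+2} + (3 n(n-1) - 3 n - 5) a_n = 0.
Thus a_{n+2} = (-3 n(n-1) + 3 n + 5) / ((n+1)(n+2)) * a_n.

Check with a_0 = 1, a_1 = -1 (apply the recurrence for n = 0, 1, 2, 3): a_0 = 1, a_1 = -1, a_2 = 5/2, a_3 = -4/3, a_4 = 25/24, a_5 = 4/15.

a_(n+2) = (-3 n(n-1) + 3 n + 5) / ((n+1)(n+2)) * a_n; check: a_0 = 1, a_1 = -1, a_2 = 5/2, a_3 = -4/3, a_4 = 25/24, a_5 = 4/15


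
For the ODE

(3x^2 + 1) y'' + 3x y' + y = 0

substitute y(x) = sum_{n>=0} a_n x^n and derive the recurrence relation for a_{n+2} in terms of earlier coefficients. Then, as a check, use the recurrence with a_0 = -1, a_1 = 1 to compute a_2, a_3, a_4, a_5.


Substitute y = sum_n a_n x^n.
(1 + 3 x^2) y'' contributes (n+2)(n+1) a_{n+2} + 3 n(n-1) a_n at x^n.
3 x y'(x) contributes 3 n a_n at x^n.
y(x) contributes 1 a_n at x^n.
Matching x^n: (n+2)(n+1) a_{n+2} + (3 n(n-1) + 3 n + 1) a_n = 0.
Thus a_{n+2} = (-3 n(n-1) - 3 n - 1) / ((n+1)(n+2)) * a_n.

Check with a_0 = -1, a_1 = 1 (apply the recurrence for n = 0, 1, 2, 3): a_0 = -1, a_1 = 1, a_2 = 1/2, a_3 = -2/3, a_4 = -13/24, a_5 = 14/15.

a_(n+2) = (-3 n(n-1) - 3 n - 1) / ((n+1)(n+2)) * a_n; check: a_0 = -1, a_1 = 1, a_2 = 1/2, a_3 = -2/3, a_4 = -13/24, a_5 = 14/15


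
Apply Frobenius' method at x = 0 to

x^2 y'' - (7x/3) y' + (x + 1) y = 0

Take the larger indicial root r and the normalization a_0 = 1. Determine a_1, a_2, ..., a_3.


Write in Frobenius form y'' + (p(x)/x) y' + (q(x)/x^2) y = 0:
  p(x) = -7/3,  q(x) = x + 1.
Indicial equation: r(r-1) + (-7/3) r + (1) = 0 -> roots r_1 = 3, r_2 = 1/3.
Take r = r_1 = 3. Let y(x) = x^r sum_{n>=0} a_n x^n with a_0 = 1.
Substitute y = x^r sum a_n x^n and match x^{r+n}. The recurrence is
  D(n) a_n + 1 a_{n-1} = 0,  where D(n) = (r+n)(r+n-1) + (-7/3)(r+n) + (1).
  a_n = -1 / D(n) * a_{n-1}.
Since the indicial polynomial factors as (r - r_1)(r - r_2), D(n) = (r_1 + n - r_1)(r_1 + n - r_2) = n(n + 8/3).
Evaluating step by step (a_0 = 1):
  n = 1: D(1) = 1(1 + 8/3) = 11/3; numerator = -1(1) = -1; a_1 = (-1)/(11/3) = -3/11
  n = 2: D(2) = 2(2 + 8/3) = 28/3; numerator = -1(-3/11) = 3/11; a_2 = (3/11)/(28/3) = 9/308
  n = 3: D(3) = 3(3 + 8/3) = 17; numerator = -1(9/308) = -9/308; a_3 = (-9/308)/(17) = -9/5236

r = 3; a_0 = 1; a_1 = -3/11; a_2 = 9/308; a_3 = -9/5236


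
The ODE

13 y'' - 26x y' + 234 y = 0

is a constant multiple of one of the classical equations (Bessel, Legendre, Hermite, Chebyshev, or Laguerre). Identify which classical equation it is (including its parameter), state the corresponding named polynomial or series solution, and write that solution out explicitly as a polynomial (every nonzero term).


All three coefficients share the factor 13; dividing through by 13 gives  y'' - 2x y' + 18 y = 0.
This matches the Hermite equation y'' - 2x y' + 2n y = 0 with 2n = 18, so n = 9; the polynomial solution is H_9(x).
With y = sum_k a_k x^k, matching x^k gives (k+2)(k+1) a_{k+2} = 2(k - n) a_k = 2(k - 9) a_k. The right side vanishes at k = 9, so the series with the parity of 9 terminates at degree 9.
Standard normalization: leading coefficient of H_n is 2^n, so a_9 = 2^9 = 512. Work downward with a_k = (k+1)(k+2) a_{k+2} / (2(k - n)):
  a_7 = (8)(9)(512) / (2(7 - 9)) = 36864/(-4) = -9216
  a_5 = (6)(7)(-9216) / (2(5 - 9)) = -387072/(-8) = 48384
  a_3 = (4)(5)(48384) / (2(3 - 9)) = 967680/(-12) = -80640
  a_1 = (2)(3)(-80640) / (2(1 - 9)) = -483840/(-16) = 30240
Hence H_9(x) = 512 x^9 - 9216 x^7 + 48384 x^5 - 80640 x^3 + 30240 x.

H_9(x); series = 512 x^9 - 9216 x^7 + 48384 x^5 - 80640 x^3 + 30240 x


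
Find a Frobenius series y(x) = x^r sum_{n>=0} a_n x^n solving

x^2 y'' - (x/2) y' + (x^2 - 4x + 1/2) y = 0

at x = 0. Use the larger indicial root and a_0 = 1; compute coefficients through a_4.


Write in Frobenius form y'' + (p(x)/x) y' + (q(x)/x^2) y = 0:
  p(x) = -1/2,  q(x) = x^2 - 4x + 1/2.
Indicial equation: r(r-1) + (-1/2) r + (1/2) = 0 -> roots r_1 = 1, r_2 = 1/2.
Take r = r_1 = 1. Let y(x) = x^r sum_{n>=0} a_n x^n with a_0 = 1.
Substitute y = x^r sum a_n x^n and match x^{r+n}. The recurrence is
  D(n) a_n - 4 a_{n-1} + 1 a_{n-2} = 0,  where D(n) = (r+n)(r+n-1) + (-1/2)(r+n) + (1/2).
  a_n = [4 a_{n-1} - 1 a_{n-2}] / D(n).
Since the indicial polynomial factors as (r - r_1)(r - r_2), D(n) = (r_1 + n - r_1)(r_1 + n - r_2) = n(n + 1/2).
Evaluating step by step (a_0 = 1):
  n = 1: D(1) = 1(1 + 1/2) = 3/2; numerator = 4(1) = 4; a_1 = (4)/(3/2) = 8/3
  n = 2: D(2) = 2(2 + 1/2) = 5; numerator = 4(8/3) - 1(1) = 29/3; a_2 = (29/3)/(5) = 29/15
  n = 3: D(3) = 3(3 + 1/2) = 21/2; numerator = 4(29/15) - 1(8/3) = 76/15; a_3 = (76/15)/(21/2) = 152/315
  n = 4: D(4) = 4(4 + 1/2) = 18; numerator = 4(152/315) - 1(29/15) = -1/315; a_4 = (-1/315)/(18) = -1/5670

r = 1; a_0 = 1; a_1 = 8/3; a_2 = 29/15; a_3 = 152/315; a_4 = -1/5670


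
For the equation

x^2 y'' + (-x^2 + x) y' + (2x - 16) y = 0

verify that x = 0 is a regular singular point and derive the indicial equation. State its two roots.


Divide by x^2 to reach normal form y'' + P_1(x) y' + P_2(x) y = 0 with P_1(x) = -1 + 1/x and P_2(x) = 2/x - 16/x^2.
x = 0 is a singular point because the y'-coefficient -1 + 1/x has a pole at x = 0 and the y-coefficient 2/x - 16/x^2 has a pole at x = 0.
It is a regular singular point because x P_1(x) = p(x) = 1 - x and x^2 P_2(x) = q(x) = 2x - 16 are polynomials, hence analytic at x = 0.
p(0) = 1,  q(0) = -16.
Indicial equation: r(r-1) + p(0) r + q(0) = 0, i.e. r^2 + (p(0) - 1) r + q(0) = 0, i.e. r^2 - 16 = 0.
Discriminant: (0)^2 - 4(-16) = 64, so r = (0 ± 8)/2.
Solving: r_1 = 4, r_2 = -4.

indicial: r^2 - 16 = 0; roots r_1 = 4, r_2 = -4


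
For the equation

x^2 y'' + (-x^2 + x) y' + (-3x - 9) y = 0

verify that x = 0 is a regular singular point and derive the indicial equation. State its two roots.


Divide by x^2 to reach normal form y'' + P_1(x) y' + P_2(x) y = 0 with P_1(x) = -1 + 1/x and P_2(x) = -3/x - 9/x^2.
x = 0 is a singular point because the y'-coefficient -1 + 1/x has a pole at x = 0 and the y-coefficient -3/x - 9/x^2 has a pole at x = 0.
It is a regular singular point because x P_1(x) = p(x) = 1 - x and x^2 P_2(x) = q(x) = -3x - 9 are polynomials, hence analytic at x = 0.
p(0) = 1,  q(0) = -9.
Indicial equation: r(r-1) + p(0) r + q(0) = 0, i.e. r^2 + (p(0) - 1) r + q(0) = 0, i.e. r^2 - 9 = 0.
Discriminant: (0)^2 - 4(-9) = 36, so r = (0 ± 6)/2.
Solving: r_1 = 3, r_2 = -3.

indicial: r^2 - 9 = 0; roots r_1 = 3, r_2 = -3


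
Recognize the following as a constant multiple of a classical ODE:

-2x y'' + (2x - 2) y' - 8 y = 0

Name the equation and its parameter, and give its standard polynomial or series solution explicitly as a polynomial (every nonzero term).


All three coefficients share the factor -2; dividing through by -2 gives  x y'' + (1 - x) y' + 4 y = 0.
This matches the Laguerre equation x y'' + (1 - x) y' + n y = 0 with n = 4; the polynomial solution is L_4(x).
With y = sum_k a_k x^k, matching x^k gives (k+1)k a_{k+1} + (k+1) a_{k+1} - k a_k + n a_k = 0, i.e. (k+1)^2 a_{k+1} = (k - n) a_k = (k - 4) a_k. The right side vanishes at k = 4, so the series terminates at degree 4.
Standard normalization L_n(0) = 1 gives a_0 = 1. Work upward with a_{k+1} = (k - 4) a_k / (k+1)^2:
  a_1 = (0 - 4)(1) / 1^2 = -4/1 = -4
  a_2 = (1 - 4)(-4) / 2^2 = 12/4 = 3
  a_3 = (2 - 4)(3) / 3^2 = -6/9 = -2/3
  a_4 = (3 - 4)(-2/3) / 4^2 = (2/3)/16 = 1/24
Hence L_4(x) = x^4/24 - 2 x^3/3 + 3 x^2 - 4 x + 1.

L_4(x); series = x^4/24 - 2 x^3/3 + 3 x^2 - 4 x + 1


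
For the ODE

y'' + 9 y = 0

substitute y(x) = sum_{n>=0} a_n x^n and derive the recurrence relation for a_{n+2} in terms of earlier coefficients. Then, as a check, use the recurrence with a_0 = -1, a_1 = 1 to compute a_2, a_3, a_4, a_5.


Substitute y = sum_n a_n x^n into y'' + (const) y = 0.
y''(x) = sum_{n>=0} (n+2)(n+1) a_{n+2} x^n.
The ODE becomes sum_n [(n+2)(n+1) a_{n+2} + 9 a_n] x^n = 0.
Setting each coefficient to zero gives the recurrence:
  (n+2)(n+1) a_{n+2} + 9 a_n = 0,
  a_{n+2} = -9 / ((n+1)(n+2)) a_n.

Check with a_0 = -1, a_1 = 1 (apply the recurrence for n = 0, 1, 2, 3): a_0 = -1, a_1 = 1, a_2 = 9/2, a_3 = -3/2, a_4 = -27/8, a_5 = 27/40.

a_{n+2} = -9/((n+1)(n+2)) * a_n; check: a_0 = -1, a_1 = 1, a_2 = 9/2, a_3 = -3/2, a_4 = -27/8, a_5 = 27/40


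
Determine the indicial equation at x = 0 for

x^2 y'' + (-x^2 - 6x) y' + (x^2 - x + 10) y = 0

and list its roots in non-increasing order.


Divide by x^2 to reach normal form y'' + P_1(x) y' + P_2(x) y = 0 with P_1(x) = -1 - 6/x and P_2(x) = 1 - 1/x + 10/x^2.
x = 0 is a singular point because the y'-coefficient -1 - 6/x has a pole at x = 0 and the y-coefficient 1 - 1/x + 10/x^2 has a pole at x = 0.
It is a regular singular point because x P_1(x) = p(x) = -x - 6 and x^2 P_2(x) = q(x) = x^2 - x + 10 are polynomials, hence analytic at x = 0.
p(0) = -6,  q(0) = 10.
Indicial equation: r(r-1) + p(0) r + q(0) = 0, i.e. r^2 + (p(0) - 1) r + q(0) = 0, i.e. r^2 - 7 r + 10 = 0.
Discriminant: (-7)^2 - 4(10) = 9, so r = (7 ± 3)/2.
Solving: r_1 = 5, r_2 = 2.

indicial: r^2 - 7 r + 10 = 0; roots r_1 = 5, r_2 = 2


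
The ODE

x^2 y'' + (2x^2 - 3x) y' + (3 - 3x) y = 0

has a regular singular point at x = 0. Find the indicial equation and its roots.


Divide by x^2 to reach normal form y'' + P_1(x) y' + P_2(x) y = 0 with P_1(x) = 2 - 3/x and P_2(x) = -3/x + 3/x^2.
x = 0 is a singular point because the y'-coefficient 2 - 3/x has a pole at x = 0 and the y-coefficient -3/x + 3/x^2 has a pole at x = 0.
It is a regular singular point because x P_1(x) = p(x) = 2x - 3 and x^2 P_2(x) = q(x) = 3 - 3x are polynomials, hence analytic at x = 0.
p(0) = -3,  q(0) = 3.
Indicial equation: r(r-1) + p(0) r + q(0) = 0, i.e. r^2 + (p(0) - 1) r + q(0) = 0, i.e. r^2 - 4 r + 3 = 0.
Discriminant: (-4)^2 - 4(3) = 4, so r = (4 ± 2)/2.
Solving: r_1 = 3, r_2 = 1.

indicial: r^2 - 4 r + 3 = 0; roots r_1 = 3, r_2 = 1


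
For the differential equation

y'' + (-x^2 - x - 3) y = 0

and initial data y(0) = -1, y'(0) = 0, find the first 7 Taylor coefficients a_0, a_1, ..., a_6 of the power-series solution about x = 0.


Ansatz: y(x) = sum_{n>=0} a_n x^n, so y'(x) = sum_{n>=1} n a_n x^(n-1) and y''(x) = sum_{n>=2} n(n-1) a_n x^(n-2).
Substitute into P(x) y'' + Q(x) y' + R(x) y = 0 with P(x) = 1, Q(x) = 0, R(x) = -x^2 - x - 3, and match powers of x.
Initial conditions: a_0 = -1, a_1 = 0.
Setting the coefficient of each power of x to zero and solving order by order (substituting the coefficients already found):
  x^0: 2 a_2 - 3 a_0 = 0  ->  2 a_2 = 3 a_0 = -3  ->  a_2 = -3/2
  x^1: 6 a_3 - 3 a_1 - a_0 = 0  ->  6 a_3 = 3 a_1 + a_0 = -1  ->  a_3 = -1/6
  x^2: 12 a_4 - 3 a_2 - a_1 - a_0 = 0  ->  12 a_4 = 3 a_2 + a_1 + a_0 = -11/2  ->  a_4 = -11/24
  x^3: 20 a_5 - 3 a_3 - a_2 - a_1 = 0  ->  20 a_5 = 3 a_3 + a_2 + a_1 = -2  ->  a_5 = -1/10
  x^4: 30 a_6 - 3 a_4 - a_3 - a_2 = 0  ->  30 a_6 = 3 a_4 + a_3 + a_2 = -73/24  ->  a_6 = -73/720
Truncated series: y(x) = -1 - (3/2) x^2 - (1/6) x^3 - (11/24) x^4 - (1/10) x^5 - (73/720) x^6 + O(x^7).

a_0 = -1; a_1 = 0; a_2 = -3/2; a_3 = -1/6; a_4 = -11/24; a_5 = -1/10; a_6 = -73/720


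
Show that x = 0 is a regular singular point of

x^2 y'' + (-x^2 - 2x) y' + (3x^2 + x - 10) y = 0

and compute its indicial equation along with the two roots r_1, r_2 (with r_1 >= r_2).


Divide by x^2 to reach normal form y'' + P_1(x) y' + P_2(x) y = 0 with P_1(x) = -1 - 2/x and P_2(x) = 3 + 1/x - 10/x^2.
x = 0 is a singular point because the y'-coefficient -1 - 2/x has a pole at x = 0 and the y-coefficient 3 + 1/x - 10/x^2 has a pole at x = 0.
It is a regular singular point because x P_1(x) = p(x) = -x - 2 and x^2 P_2(x) = q(x) = 3x^2 + x - 10 are polynomials, hence analytic at x = 0.
p(0) = -2,  q(0) = -10.
Indicial equation: r(r-1) + p(0) r + q(0) = 0, i.e. r^2 + (p(0) - 1) r + q(0) = 0, i.e. r^2 - 3 r - 10 = 0.
Discriminant: (-3)^2 - 4(-10) = 49, so r = (3 ± 7)/2.
Solving: r_1 = 5, r_2 = -2.

indicial: r^2 - 3 r - 10 = 0; roots r_1 = 5, r_2 = -2


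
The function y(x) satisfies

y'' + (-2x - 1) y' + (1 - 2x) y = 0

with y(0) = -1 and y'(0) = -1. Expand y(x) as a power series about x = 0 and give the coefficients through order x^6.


Ansatz: y(x) = sum_{n>=0} a_n x^n, so y'(x) = sum_{n>=1} n a_n x^(n-1) and y''(x) = sum_{n>=2} n(n-1) a_n x^(n-2).
Substitute into P(x) y'' + Q(x) y' + R(x) y = 0 with P(x) = 1, Q(x) = -2x - 1, R(x) = 1 - 2x, and match powers of x.
Initial conditions: a_0 = -1, a_1 = -1.
Setting the coefficient of each power of x to zero and solving order by order (substituting the coefficients already found):
  x^0: 2 a_2 - a_1 + a_0 = 0  ->  2 a_2 = a_1 - a_0 = 0  ->  a_2 = 0
  x^1: 6 a_3 - 2 a_2 - a_1 - 2 a_0 = 0  ->  6 a_3 = 2 a_2 + a_1 + 2 a_0 = -3  ->  a_3 = -1/2
  x^2: 12 a_4 - 3 a_3 - 3 a_2 - 2 a_1 = 0  ->  12 a_4 = 3 a_3 + 3 a_2 + 2 a_1 = -7/2  ->  a_4 = -7/24
  x^3: 20 a_5 - 4 a_4 - 5 a_3 - 2 a_2 = 0  ->  20 a_5 = 4 a_4 + 5 a_3 + 2 a_2 = -11/3  ->  a_5 = -11/60
  x^4: 30 a_6 - 5 a_5 - 7 a_4 - 2 a_3 = 0  ->  30 a_6 = 5 a_5 + 7 a_4 + 2 a_3 = -95/24  ->  a_6 = -19/144
Truncated series: y(x) = -1 - x - (1/2) x^3 - (7/24) x^4 - (11/60) x^5 - (19/144) x^6 + O(x^7).

a_0 = -1; a_1 = -1; a_2 = 0; a_3 = -1/2; a_4 = -7/24; a_5 = -11/60; a_6 = -19/144


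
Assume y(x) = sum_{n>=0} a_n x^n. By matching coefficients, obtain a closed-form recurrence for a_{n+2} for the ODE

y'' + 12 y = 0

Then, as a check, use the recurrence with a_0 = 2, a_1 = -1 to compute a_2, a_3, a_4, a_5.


Substitute y = sum_n a_n x^n into y'' + (const) y = 0.
y''(x) = sum_{n>=0} (n+2)(n+1) a_{n+2} x^n.
The ODE becomes sum_n [(n+2)(n+1) a_{n+2} + 12 a_n] x^n = 0.
Setting each coefficient to zero gives the recurrence:
  (n+2)(n+1) a_{n+2} + 12 a_n = 0,
  a_{n+2} = -12 / ((n+1)(n+2)) a_n.

Check with a_0 = 2, a_1 = -1 (apply the recurrence for n = 0, 1, 2, 3): a_0 = 2, a_1 = -1, a_2 = -12, a_3 = 2, a_4 = 12, a_5 = -6/5.

a_{n+2} = -12/((n+1)(n+2)) * a_n; check: a_0 = 2, a_1 = -1, a_2 = -12, a_3 = 2, a_4 = 12, a_5 = -6/5


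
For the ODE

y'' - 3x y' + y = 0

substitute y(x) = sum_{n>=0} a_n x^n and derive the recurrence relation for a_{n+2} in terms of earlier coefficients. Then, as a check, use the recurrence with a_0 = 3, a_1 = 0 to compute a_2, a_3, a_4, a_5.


Substitute y = sum_n a_n x^n.
y''(x) has coefficient (n+2)(n+1) a_{n+2} at x^n;
-3 x y'(x) has coefficient -3 n a_n at x^n (shift);
y(x) has coefficient 1 a_n at x^n.
Matching x^n: (n+2)(n+1) a_{n+2} + (-3n + 1) a_n = 0.
Thus a_{n+2} = (3n - 1) / ((n+1)(n+2)) * a_n.

Check with a_0 = 3, a_1 = 0 (apply the recurrence for n = 0, 1, 2, 3): a_0 = 3, a_1 = 0, a_2 = -3/2, a_3 = 0, a_4 = -5/8, a_5 = 0.

a_(n+2) = (3n - 1) / ((n+1)(n+2)) * a_n; check: a_0 = 3, a_1 = 0, a_2 = -3/2, a_3 = 0, a_4 = -5/8, a_5 = 0


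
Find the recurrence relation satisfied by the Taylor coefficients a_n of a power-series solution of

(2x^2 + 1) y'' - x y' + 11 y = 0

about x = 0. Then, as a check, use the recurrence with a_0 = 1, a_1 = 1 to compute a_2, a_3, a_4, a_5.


Substitute y = sum_n a_n x^n.
(1 + 2 x^2) y'' contributes (n+2)(n+1) a_{n+2} + 2 n(n-1) a_n at x^n.
-x y'(x) contributes -n a_n at x^n.
11 y(x) contributes 11 a_n at x^n.
Matching x^n: (n+2)(n+1) a_{n+2} + (2 n(n-1) - n + 11) a_n = 0.
Thus a_{n+2} = (-2 n(n-1) + n - 11) / ((n+1)(n+2)) * a_n.

Check with a_0 = 1, a_1 = 1 (apply the recurrence for n = 0, 1, 2, 3): a_0 = 1, a_1 = 1, a_2 = -11/2, a_3 = -5/3, a_4 = 143/24, a_5 = 5/3.

a_(n+2) = (-2 n(n-1) + n - 11) / ((n+1)(n+2)) * a_n; check: a_0 = 1, a_1 = 1, a_2 = -11/2, a_3 = -5/3, a_4 = 143/24, a_5 = 5/3


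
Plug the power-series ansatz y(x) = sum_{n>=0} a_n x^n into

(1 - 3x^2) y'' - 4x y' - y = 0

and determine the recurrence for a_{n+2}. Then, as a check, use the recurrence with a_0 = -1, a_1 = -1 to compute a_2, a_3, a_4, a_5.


Substitute y = sum_n a_n x^n.
(1 - 3 x^2) y'' contributes (n+2)(n+1) a_{n+2} - 3 n(n-1) a_n at x^n.
-4 x y'(x) contributes -4 n a_n at x^n.
-y(x) contributes -1 a_n at x^n.
Matching x^n: (n+2)(n+1) a_{n+2} + (-3 n(n-1) - 4 n - 1) a_n = 0.
Thus a_{n+2} = (3 n(n-1) + 4 n + 1) / ((n+1)(n+2)) * a_n.

Check with a_0 = -1, a_1 = -1 (apply the recurrence for n = 0, 1, 2, 3): a_0 = -1, a_1 = -1, a_2 = -1/2, a_3 = -5/6, a_4 = -5/8, a_5 = -31/24.

a_(n+2) = (3 n(n-1) + 4 n + 1) / ((n+1)(n+2)) * a_n; check: a_0 = -1, a_1 = -1, a_2 = -1/2, a_3 = -5/6, a_4 = -5/8, a_5 = -31/24


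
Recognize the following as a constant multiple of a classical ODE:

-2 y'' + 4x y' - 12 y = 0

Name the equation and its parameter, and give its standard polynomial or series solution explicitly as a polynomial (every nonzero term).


All three coefficients share the factor -2; dividing through by -2 gives  y'' - 2x y' + 6 y = 0.
This matches the Hermite equation y'' - 2x y' + 2n y = 0 with 2n = 6, so n = 3; the polynomial solution is H_3(x).
With y = sum_k a_k x^k, matching x^k gives (k+2)(k+1) a_{k+2} = 2(k - n) a_k = 2(k - 3) a_k. The right side vanishes at k = 3, so the series with the parity of 3 terminates at degree 3.
Standard normalization: leading coefficient of H_n is 2^n, so a_3 = 2^3 = 8. Work downward with a_k = (k+1)(k+2) a_{k+2} / (2(k - n)):
  a_1 = (2)(3)(8) / (2(1 - 3)) = 48/(-4) = -12
Hence H_3(x) = 8 x^3 - 12 x.

H_3(x); series = 8 x^3 - 12 x


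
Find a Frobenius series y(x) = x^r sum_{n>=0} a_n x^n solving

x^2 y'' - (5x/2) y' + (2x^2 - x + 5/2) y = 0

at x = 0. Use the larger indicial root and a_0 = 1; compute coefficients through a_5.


Write in Frobenius form y'' + (p(x)/x) y' + (q(x)/x^2) y = 0:
  p(x) = -5/2,  q(x) = 2x^2 - x + 5/2.
Indicial equation: r(r-1) + (-5/2) r + (5/2) = 0 -> roots r_1 = 5/2, r_2 = 1.
Take r = r_1 = 5/2. Let y(x) = x^r sum_{n>=0} a_n x^n with a_0 = 1.
Substitute y = x^r sum a_n x^n and match x^{r+n}. The recurrence is
  D(n) a_n - 1 a_{n-1} + 2 a_{n-2} = 0,  where D(n) = (r+n)(r+n-1) + (-5/2)(r+n) + (5/2).
  a_n = [1 a_{n-1} - 2 a_{n-2}] / D(n).
Since the indicial polynomial factors as (r - r_1)(r - r_2), D(n) = (r_1 + n - r_1)(r_1 + n - r_2) = n(n + 3/2).
Evaluating step by step (a_0 = 1):
  n = 1: D(1) = 1(1 + 3/2) = 5/2; numerator = 1(1) = 1; a_1 = (1)/(5/2) = 2/5
  n = 2: D(2) = 2(2 + 3/2) = 7; numerator = 1(2/5) - 2(1) = -8/5; a_2 = (-8/5)/(7) = -8/35
  n = 3: D(3) = 3(3 + 3/2) = 27/2; numerator = 1(-8/35) - 2(2/5) = -36/35; a_3 = (-36/35)/(27/2) = -8/105
  n = 4: D(4) = 4(4 + 3/2) = 22; numerator = 1(-8/105) - 2(-8/35) = 8/21; a_4 = (8/21)/(22) = 4/231
  n = 5: D(5) = 5(5 + 3/2) = 65/2; numerator = 1(4/231) - 2(-8/105) = 28/165; a_5 = (28/165)/(65/2) = 56/10725

r = 5/2; a_0 = 1; a_1 = 2/5; a_2 = -8/35; a_3 = -8/105; a_4 = 4/231; a_5 = 56/10725


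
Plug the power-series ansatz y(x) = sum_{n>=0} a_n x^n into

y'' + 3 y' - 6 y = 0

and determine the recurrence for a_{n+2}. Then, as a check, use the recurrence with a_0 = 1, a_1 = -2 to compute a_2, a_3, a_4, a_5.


Substitute y = sum_n a_n x^n.
y''(x) has coefficient (n+2)(n+1) a_{n+2} at x^n;
3 y'(x) has coefficient 3 (n+1) a_{n+1} at x^n;
-6 y(x) has coefficient -6 a_n at x^n.
Matching x^n: (n+2)(n+1) a_{n+2} + 3 (n+1) a_{n+1} - 6 a_n = 0.
Thus a_{n+2} = [-3 (n+1) a_{n+1} + 6 a_n] / ((n+1)(n+2)).

Check with a_0 = 1, a_1 = -2 (apply the recurrence for n = 0, 1, 2, 3): a_0 = 1, a_1 = -2, a_2 = 6, a_3 = -8, a_4 = 9, a_5 = -39/5.

a_(n+2) = [-3 (n+1) a_(n+1) + 6 a_n] / ((n+1)(n+2)); check: a_0 = 1, a_1 = -2, a_2 = 6, a_3 = -8, a_4 = 9, a_5 = -39/5


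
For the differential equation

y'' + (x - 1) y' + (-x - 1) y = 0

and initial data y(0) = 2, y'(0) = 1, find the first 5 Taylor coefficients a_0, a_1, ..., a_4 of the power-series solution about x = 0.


Ansatz: y(x) = sum_{n>=0} a_n x^n, so y'(x) = sum_{n>=1} n a_n x^(n-1) and y''(x) = sum_{n>=2} n(n-1) a_n x^(n-2).
Substitute into P(x) y'' + Q(x) y' + R(x) y = 0 with P(x) = 1, Q(x) = x - 1, R(x) = -x - 1, and match powers of x.
Initial conditions: a_0 = 2, a_1 = 1.
Setting the coefficient of each power of x to zero and solving order by order (substituting the coefficients already found):
  x^0: 2 a_2 - a_1 - a_0 = 0  ->  2 a_2 = a_1 + a_0 = 3  ->  a_2 = 3/2
  x^1: 6 a_3 - 2 a_2 - a_0 = 0  ->  6 a_3 = 2 a_2 + a_0 = 5  ->  a_3 = 5/6
  x^2: 12 a_4 - 3 a_3 + a_2 - a_1 = 0  ->  12 a_4 = 3 a_3 - a_2 + a_1 = 2  ->  a_4 = 1/6
Truncated series: y(x) = 2 + x + (3/2) x^2 + (5/6) x^3 + (1/6) x^4 + O(x^5).

a_0 = 2; a_1 = 1; a_2 = 3/2; a_3 = 5/6; a_4 = 1/6
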